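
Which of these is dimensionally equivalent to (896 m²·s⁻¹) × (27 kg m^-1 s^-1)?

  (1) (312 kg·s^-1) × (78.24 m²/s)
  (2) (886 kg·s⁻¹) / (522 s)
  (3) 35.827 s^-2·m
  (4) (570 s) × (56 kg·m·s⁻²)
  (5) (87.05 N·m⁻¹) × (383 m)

(5)

Reference: [m²·s⁻¹] · [kg·m⁻¹·s⁻¹] = kg·m·s⁻².
Each option:
  (1) [kg·s⁻¹] · [m²·s⁻¹] = kg·m²·s⁻²
  (2) [kg·s⁻¹] / [s] = kg·s⁻²
  (3) m·s⁻²
  (4) [s] · [kg·m·s⁻²] = kg·m·s⁻¹
  (5) [kg·s⁻²] · [m] = kg·m·s⁻²  ← same
Only (5) matches kg·m·s⁻².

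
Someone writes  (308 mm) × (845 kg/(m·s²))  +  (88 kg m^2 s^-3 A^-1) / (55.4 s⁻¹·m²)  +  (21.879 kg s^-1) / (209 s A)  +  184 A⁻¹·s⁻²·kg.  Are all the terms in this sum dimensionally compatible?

Dimensions:
  (308 mm) × (845 kg/(m·s²)):  [m] · [kg·m⁻¹·s⁻²] = kg·s⁻²
  (88 kg m^2 s^-3 A^-1) / (55.4 s⁻¹·m²):  [kg·m²·s⁻³·A⁻¹] / [m²·s⁻¹] = kg·s⁻²·A⁻¹
  (21.879 kg s^-1) / (209 s A):  [kg·s⁻¹] / [s·A] = kg·s⁻²·A⁻¹
  184 A⁻¹·s⁻²·kg:  kg·s⁻²·A⁻¹
The terms do not share a single dimension (kg·s⁻² vs kg·s⁻²·A⁻¹).

No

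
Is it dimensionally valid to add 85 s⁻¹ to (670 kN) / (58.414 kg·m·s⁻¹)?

In SI base units:
  85 s⁻¹:  s⁻¹
  (670 kN) / (58.414 kg·m·s⁻¹):  [kg·m·s⁻²] / [kg·m·s⁻¹] = s⁻¹
Both are s⁻¹, so they have the same dimensions and can be added.

Yes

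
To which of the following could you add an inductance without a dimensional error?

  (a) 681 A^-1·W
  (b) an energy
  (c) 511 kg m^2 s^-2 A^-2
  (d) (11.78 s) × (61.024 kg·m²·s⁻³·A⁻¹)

(c)

Reference: [inductance] = kg·m²·s⁻²·A⁻².
Each option:
  (a) W·A⁻¹ = J·s⁻¹·A⁻¹ = kg·m²·s⁻³·A⁻¹
  (b) [energy] = kg·m²·s⁻²
  (c) kg·m²·s⁻²·A⁻²  ← same
  (d) [s] · [kg·m²·s⁻³·A⁻¹] = kg·m²·s⁻²·A⁻¹
Only (c) matches kg·m²·s⁻²·A⁻².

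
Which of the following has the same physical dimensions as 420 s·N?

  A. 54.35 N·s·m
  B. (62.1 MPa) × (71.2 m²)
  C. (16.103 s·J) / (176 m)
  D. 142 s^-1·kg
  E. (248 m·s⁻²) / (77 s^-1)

Reference: N·s = kg·m·s⁻²·s = kg·m·s⁻¹.
Each option:
  A. N·m·s = kg·m·s⁻²·m·s = kg·m²·s⁻¹
  B. [kg·m⁻¹·s⁻²] · [m²] = kg·m·s⁻²
  C. [kg·m²·s⁻¹] / [m] = kg·m·s⁻¹  ← same
  D. kg·s⁻¹
  E. [m·s⁻²] / [s⁻¹] = m·s⁻¹
Only C. matches kg·m·s⁻¹.

C.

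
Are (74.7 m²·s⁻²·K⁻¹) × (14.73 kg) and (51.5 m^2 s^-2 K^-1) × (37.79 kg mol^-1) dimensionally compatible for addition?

Work out the base dimensions of each:
  (74.7 m²·s⁻²·K⁻¹) × (14.73 kg):  [m²·s⁻²·K⁻¹] · [kg] = kg·m²·s⁻²·K⁻¹
  (51.5 m^2 s^-2 K^-1) × (37.79 kg mol^-1):  [m²·s⁻²·K⁻¹] · [kg·mol⁻¹] = kg·m²·s⁻²·K⁻¹·mol⁻¹
kg·m²·s⁻²·K⁻¹ ≠ kg·m²·s⁻²·K⁻¹·mol⁻¹, so they cannot be added.

No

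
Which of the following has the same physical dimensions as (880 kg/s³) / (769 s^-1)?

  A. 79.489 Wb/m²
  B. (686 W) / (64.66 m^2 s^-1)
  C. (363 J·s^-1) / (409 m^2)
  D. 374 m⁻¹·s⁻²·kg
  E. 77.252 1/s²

Reference: [kg·s⁻³] / [s⁻¹] = kg·s⁻².
Each option:
  A. Wb·m⁻² = V·s·m⁻² = kg·s⁻²·A⁻¹
  B. [kg·m²·s⁻³] / [m²·s⁻¹] = kg·s⁻²  ← same
  C. [kg·m²·s⁻³] / [m²] = kg·s⁻³
  D. kg·m⁻¹·s⁻²
  E. s⁻²
Only B. matches kg·s⁻².

B.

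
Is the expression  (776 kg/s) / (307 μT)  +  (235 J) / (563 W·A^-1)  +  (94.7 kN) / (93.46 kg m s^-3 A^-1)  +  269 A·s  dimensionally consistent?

Expand each in SI base units:
  (776 kg/s) / (307 μT):  [kg·s⁻¹] / [kg·s⁻²·A⁻¹] = s·A
  (235 J) / (563 W·A^-1):  [kg·m²·s⁻²] / [kg·m²·s⁻³·A⁻¹] = s·A
  (94.7 kN) / (93.46 kg m s^-3 A^-1):  [kg·m·s⁻²] / [kg·m·s⁻³·A⁻¹] = s·A
  269 A·s:  A·s = s·A
Every term reduces to s·A.

Yes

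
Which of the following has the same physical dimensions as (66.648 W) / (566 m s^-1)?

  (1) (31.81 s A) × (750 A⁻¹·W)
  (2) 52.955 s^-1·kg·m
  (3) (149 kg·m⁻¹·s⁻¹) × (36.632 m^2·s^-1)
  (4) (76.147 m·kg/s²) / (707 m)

(3)

Reference: [kg·m²·s⁻³] / [m·s⁻¹] = kg·m·s⁻².
Each option:
  (1) [s·A] · [kg·m²·s⁻³·A⁻¹] = kg·m²·s⁻²
  (2) kg·m·s⁻¹
  (3) [kg·m⁻¹·s⁻¹] · [m²·s⁻¹] = kg·m·s⁻²  ← same
  (4) [kg·m·s⁻²] / [m] = kg·s⁻²
Only (3) matches kg·m·s⁻².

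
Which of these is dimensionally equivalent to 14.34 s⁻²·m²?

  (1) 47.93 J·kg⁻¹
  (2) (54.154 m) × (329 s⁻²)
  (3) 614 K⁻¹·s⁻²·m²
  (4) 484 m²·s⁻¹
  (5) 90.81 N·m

(1)

Reference: m²·s⁻².
Each option:
  (1) J·kg⁻¹ = N·m·kg⁻¹ = m²·s⁻²  ← same
  (2) [m] · [s⁻²] = m·s⁻²
  (3) m²·s⁻²·K⁻¹
  (4) m²·s⁻¹
  (5) N·m = kg·m·s⁻²·m = kg·m²·s⁻²
Only (1) matches m²·s⁻².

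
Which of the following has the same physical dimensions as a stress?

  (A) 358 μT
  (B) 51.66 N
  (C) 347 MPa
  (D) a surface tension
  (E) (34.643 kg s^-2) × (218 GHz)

(C)

Reference: [stress] = kg·m⁻¹·s⁻².
Each option:
  (A) T = Wb·m⁻² = kg·s⁻²·A⁻¹
  (B) N = kg·m·s⁻²
  (C) Pa = N·m⁻² = kg·m⁻¹·s⁻²  ← same
  (D) [surface tension] = kg·s⁻²
  (E) [kg·s⁻²] · [s⁻¹] = kg·s⁻³
Only (C) matches kg·m⁻¹·s⁻².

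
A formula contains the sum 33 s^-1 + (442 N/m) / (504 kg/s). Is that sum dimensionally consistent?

Yes

Work out the base dimensions of each:
  33 s^-1:  s⁻¹
  (442 N/m) / (504 kg/s):  [kg·s⁻²] / [kg·s⁻¹] = s⁻¹
Both are s⁻¹, so they have the same dimensions and can be added.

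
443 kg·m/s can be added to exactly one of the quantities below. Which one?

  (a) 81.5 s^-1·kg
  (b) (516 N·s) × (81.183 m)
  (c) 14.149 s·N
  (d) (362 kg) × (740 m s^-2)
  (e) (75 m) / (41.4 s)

(c)

Reference: kg·m·s⁻¹.
Each option:
  (a) kg·s⁻¹
  (b) [kg·m·s⁻¹] · [m] = kg·m²·s⁻¹
  (c) N·s = kg·m·s⁻²·s = kg·m·s⁻¹  ← same
  (d) [kg] · [m·s⁻²] = kg·m·s⁻²
  (e) [m] / [s] = m·s⁻¹
Only (c) matches kg·m·s⁻¹.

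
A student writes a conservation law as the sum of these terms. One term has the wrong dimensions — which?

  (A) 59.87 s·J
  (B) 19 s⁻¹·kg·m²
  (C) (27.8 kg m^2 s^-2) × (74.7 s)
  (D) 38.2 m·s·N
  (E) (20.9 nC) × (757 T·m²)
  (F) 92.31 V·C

Work out the base dimensions of each:
  (A) J·s = N·m·s = kg·m²·s⁻¹
  (B) kg·m²·s⁻¹
  (C) [kg·m²·s⁻²] · [s] = kg·m²·s⁻¹
  (D) N·m·s = kg·m·s⁻²·m·s = kg·m²·s⁻¹
  (E) [s·A] · [kg·m²·s⁻²·A⁻¹] = kg·m²·s⁻¹
  (F) C·V = s·A·J·C⁻¹ = kg·m²·s⁻²
All reduce to kg·m²·s⁻¹ except (F), which is kg·m²·s⁻².

(F)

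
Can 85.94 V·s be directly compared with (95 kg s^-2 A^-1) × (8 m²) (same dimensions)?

Yes

Dimensions:
  85.94 V·s:  V·s = J·C⁻¹·s = kg·m²·s⁻²·A⁻¹
  (95 kg s^-2 A^-1) × (8 m²):  [kg·s⁻²·A⁻¹] · [m²] = kg·m²·s⁻²·A⁻¹
Both are kg·m²·s⁻²·A⁻¹, so they have the same dimensions and can be added.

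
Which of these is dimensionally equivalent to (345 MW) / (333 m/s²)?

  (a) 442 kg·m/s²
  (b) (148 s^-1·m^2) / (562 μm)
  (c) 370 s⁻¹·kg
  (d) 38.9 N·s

(d)

Reference: [kg·m²·s⁻³] / [m·s⁻²] = kg·m·s⁻¹.
Each option:
  (a) kg·m·s⁻²
  (b) [m²·s⁻¹] / [m] = m·s⁻¹
  (c) kg·s⁻¹
  (d) N·s = kg·m·s⁻²·s = kg·m·s⁻¹  ← same
Only (d) matches kg·m·s⁻¹.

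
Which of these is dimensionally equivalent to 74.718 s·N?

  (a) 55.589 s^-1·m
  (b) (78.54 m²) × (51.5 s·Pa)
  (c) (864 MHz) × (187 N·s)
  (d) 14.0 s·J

Reference: N·s = kg·m·s⁻²·s = kg·m·s⁻¹.
Each option:
  (a) m·s⁻¹
  (b) [m²] · [kg·m⁻¹·s⁻¹] = kg·m·s⁻¹  ← same
  (c) [s⁻¹] · [kg·m·s⁻¹] = kg·m·s⁻²
  (d) J·s = N·m·s = kg·m²·s⁻¹
Only (b) matches kg·m·s⁻¹.

(b)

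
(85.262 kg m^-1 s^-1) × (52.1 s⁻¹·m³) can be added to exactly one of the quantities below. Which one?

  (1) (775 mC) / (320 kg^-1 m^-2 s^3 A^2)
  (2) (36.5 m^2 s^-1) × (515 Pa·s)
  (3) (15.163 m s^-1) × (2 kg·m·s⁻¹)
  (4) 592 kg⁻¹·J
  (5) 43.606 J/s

Reference: [kg·m⁻¹·s⁻¹] · [m³·s⁻¹] = kg·m²·s⁻².
Each option:
  (1) [s·A] / [kg⁻¹·m⁻²·s³·A²] = kg·m²·s⁻²·A⁻¹
  (2) [m²·s⁻¹] · [kg·m⁻¹·s⁻¹] = kg·m·s⁻²
  (3) [m·s⁻¹] · [kg·m·s⁻¹] = kg·m²·s⁻²  ← same
  (4) J·kg⁻¹ = N·m·kg⁻¹ = m²·s⁻²
  (5) J·s⁻¹ = N·m·s⁻¹ = kg·m²·s⁻³
Only (3) matches kg·m²·s⁻².

(3)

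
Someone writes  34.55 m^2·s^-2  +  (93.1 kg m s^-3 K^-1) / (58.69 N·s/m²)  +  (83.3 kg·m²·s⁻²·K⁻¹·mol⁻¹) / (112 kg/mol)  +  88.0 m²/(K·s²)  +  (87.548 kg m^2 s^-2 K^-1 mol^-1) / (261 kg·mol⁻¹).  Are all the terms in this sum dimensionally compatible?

Expand each in SI base units:
  34.55 m^2·s^-2:  m²·s⁻²
  (93.1 kg m s^-3 K^-1) / (58.69 N·s/m²):  [kg·m·s⁻³·K⁻¹] / [kg·m⁻¹·s⁻¹] = m²·s⁻²·K⁻¹
  (83.3 kg·m²·s⁻²·K⁻¹·mol⁻¹) / (112 kg/mol):  [kg·m²·s⁻²·K⁻¹·mol⁻¹] / [kg·mol⁻¹] = m²·s⁻²·K⁻¹
  88.0 m²/(K·s²):  m²·s⁻²·K⁻¹
  (87.548 kg m^2 s^-2 K^-1 mol^-1) / (261 kg·mol⁻¹):  [kg·m²·s⁻²·K⁻¹·mol⁻¹] / [kg·mol⁻¹] = m²·s⁻²·K⁻¹
The terms do not share a single dimension (m²·s⁻² vs m²·s⁻²·K⁻¹).

No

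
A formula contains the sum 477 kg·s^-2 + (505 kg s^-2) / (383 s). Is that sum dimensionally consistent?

In SI base units:
  477 kg·s^-2:  kg·s⁻²
  (505 kg s^-2) / (383 s):  [kg·s⁻²] / [s] = kg·s⁻³
kg·s⁻² ≠ kg·s⁻³, so they cannot be added.

No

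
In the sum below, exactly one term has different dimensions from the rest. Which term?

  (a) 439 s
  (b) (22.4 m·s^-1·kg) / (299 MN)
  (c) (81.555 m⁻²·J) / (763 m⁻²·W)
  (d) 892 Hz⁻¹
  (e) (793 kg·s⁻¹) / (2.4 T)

(e)

In SI base units:
  (a) s
  (b) [kg·m·s⁻¹] / [kg·m·s⁻²] = s
  (c) [kg·s⁻²] / [kg·s⁻³] = s
  (d) Hz⁻¹ = (s⁻¹)⁻¹ = s
  (e) [kg·s⁻¹] / [kg·s⁻²·A⁻¹] = s·A
All reduce to s except (e), which is s·A.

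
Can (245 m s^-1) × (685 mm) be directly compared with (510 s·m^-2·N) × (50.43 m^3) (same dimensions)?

In SI base units:
  (245 m s^-1) × (685 mm):  [m·s⁻¹] · [m] = m²·s⁻¹
  (510 s·m^-2·N) × (50.43 m^3):  [kg·m⁻¹·s⁻¹] · [m³] = kg·m²·s⁻¹
m²·s⁻¹ ≠ kg·m²·s⁻¹, so they cannot be added.

No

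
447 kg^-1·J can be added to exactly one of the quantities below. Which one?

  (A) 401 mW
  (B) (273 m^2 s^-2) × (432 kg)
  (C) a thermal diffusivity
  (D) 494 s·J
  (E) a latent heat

Reference: J·kg⁻¹ = N·m·kg⁻¹ = m²·s⁻².
Each option:
  (A) W = J·s⁻¹ = kg·m²·s⁻³
  (B) [m²·s⁻²] · [kg] = kg·m²·s⁻²
  (C) [thermal diffusivity] = m²·s⁻¹
  (D) J·s = N·m·s = kg·m²·s⁻¹
  (E) [latent heat] = m²·s⁻²  ← same
Only (E) matches m²·s⁻².

(E)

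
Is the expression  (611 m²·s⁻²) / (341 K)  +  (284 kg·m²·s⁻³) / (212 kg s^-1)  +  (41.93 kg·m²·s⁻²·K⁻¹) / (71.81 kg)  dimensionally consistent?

Expand each in SI base units:
  (611 m²·s⁻²) / (341 K):  [m²·s⁻²] / [K] = m²·s⁻²·K⁻¹
  (284 kg·m²·s⁻³) / (212 kg s^-1):  [kg·m²·s⁻³] / [kg·s⁻¹] = m²·s⁻²
  (41.93 kg·m²·s⁻²·K⁻¹) / (71.81 kg):  [kg·m²·s⁻²·K⁻¹] / [kg] = m²·s⁻²·K⁻¹
The terms do not share a single dimension (m²·s⁻² vs m²·s⁻²·K⁻¹).

No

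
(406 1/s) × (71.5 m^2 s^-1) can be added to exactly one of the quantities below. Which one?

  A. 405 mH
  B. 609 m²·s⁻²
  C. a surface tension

Reference: [s⁻¹] · [m²·s⁻¹] = m²·s⁻².
Each option:
  A. H = V·s·A⁻¹ = kg·m²·s⁻²·A⁻²
  B. m²·s⁻²  ← same
  C. [surface tension] = kg·s⁻²
Only B. matches m²·s⁻².

B.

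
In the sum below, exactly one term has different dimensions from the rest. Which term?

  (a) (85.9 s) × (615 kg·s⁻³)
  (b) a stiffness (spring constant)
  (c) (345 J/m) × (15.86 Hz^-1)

In SI base units:
  (a) [s] · [kg·s⁻³] = kg·s⁻²
  (b) [stiffness (spring constant)] = kg·s⁻²
  (c) [kg·m·s⁻²] · [s] = kg·m·s⁻¹
All reduce to kg·s⁻² except (c), which is kg·m·s⁻¹.

(c)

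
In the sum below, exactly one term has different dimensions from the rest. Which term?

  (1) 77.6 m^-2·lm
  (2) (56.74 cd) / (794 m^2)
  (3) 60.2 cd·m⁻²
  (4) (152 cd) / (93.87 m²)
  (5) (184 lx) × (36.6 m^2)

(5)

Work out the base dimensions of each:
  (1) lm·m⁻² = cd·m⁻² = m⁻²·cd
  (2) [cd] / [m²] = m⁻²·cd
  (3) cd·m⁻² = m⁻²·cd
  (4) [cd] / [m²] = m⁻²·cd
  (5) [m⁻²·cd] · [m²] = cd
All reduce to m⁻²·cd except (5), which is cd.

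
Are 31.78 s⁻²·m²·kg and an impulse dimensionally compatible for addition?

No

Reduce each to base SI dimensions:
  31.78 s⁻²·m²·kg:  kg·m²·s⁻²
  an impulse:  [impulse] = kg·m·s⁻¹
kg·m²·s⁻² ≠ kg·m·s⁻¹, so they cannot be added.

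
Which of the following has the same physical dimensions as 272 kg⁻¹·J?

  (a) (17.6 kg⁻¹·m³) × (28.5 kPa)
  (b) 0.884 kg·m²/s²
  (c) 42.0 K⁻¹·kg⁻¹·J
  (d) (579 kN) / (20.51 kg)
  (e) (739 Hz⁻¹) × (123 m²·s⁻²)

Reference: J·kg⁻¹ = N·m·kg⁻¹ = m²·s⁻².
Each option:
  (a) [kg⁻¹·m³] · [kg·m⁻¹·s⁻²] = m²·s⁻²  ← same
  (b) kg·m²·s⁻²
  (c) J·kg⁻¹·K⁻¹ = N·m·kg⁻¹·K⁻¹ = m²·s⁻²·K⁻¹
  (d) [kg·m·s⁻²] / [kg] = m·s⁻²
  (e) [s] · [m²·s⁻²] = m²·s⁻¹
Only (a) matches m²·s⁻².

(a)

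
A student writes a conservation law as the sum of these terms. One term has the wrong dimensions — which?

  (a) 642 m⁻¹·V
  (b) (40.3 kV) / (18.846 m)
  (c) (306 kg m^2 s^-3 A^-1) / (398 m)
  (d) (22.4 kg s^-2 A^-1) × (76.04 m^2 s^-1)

(d)

Dimensions:
  (a) V·m⁻¹ = J·C⁻¹·m⁻¹ = kg·m·s⁻³·A⁻¹
  (b) [kg·m²·s⁻³·A⁻¹] / [m] = kg·m·s⁻³·A⁻¹
  (c) [kg·m²·s⁻³·A⁻¹] / [m] = kg·m·s⁻³·A⁻¹
  (d) [kg·s⁻²·A⁻¹] · [m²·s⁻¹] = kg·m²·s⁻³·A⁻¹
All reduce to kg·m·s⁻³·A⁻¹ except (d), which is kg·m²·s⁻³·A⁻¹.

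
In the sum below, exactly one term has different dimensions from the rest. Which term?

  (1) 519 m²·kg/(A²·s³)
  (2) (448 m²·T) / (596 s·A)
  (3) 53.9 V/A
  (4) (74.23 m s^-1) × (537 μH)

(4)

Expand each in SI base units:
  (1) kg·m²·s⁻³·A⁻²
  (2) [kg·m²·s⁻²·A⁻¹] / [s·A] = kg·m²·s⁻³·A⁻²
  (3) V·A⁻¹ = J·C⁻¹·A⁻¹ = kg·m²·s⁻³·A⁻²
  (4) [m·s⁻¹] · [kg·m²·s⁻²·A⁻²] = kg·m³·s⁻³·A⁻²
All reduce to kg·m²·s⁻³·A⁻² except (4), which is kg·m³·s⁻³·A⁻².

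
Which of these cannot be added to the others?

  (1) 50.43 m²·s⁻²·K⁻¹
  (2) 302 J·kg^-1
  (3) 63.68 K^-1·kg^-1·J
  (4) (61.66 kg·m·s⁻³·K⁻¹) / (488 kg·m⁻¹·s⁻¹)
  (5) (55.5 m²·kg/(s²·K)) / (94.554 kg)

In SI base units:
  (1) m²·s⁻²·K⁻¹
  (2) J·kg⁻¹ = N·m·kg⁻¹ = m²·s⁻²
  (3) J·kg⁻¹·K⁻¹ = N·m·kg⁻¹·K⁻¹ = m²·s⁻²·K⁻¹
  (4) [kg·m·s⁻³·K⁻¹] / [kg·m⁻¹·s⁻¹] = m²·s⁻²·K⁻¹
  (5) [kg·m²·s⁻²·K⁻¹] / [kg] = m²·s⁻²·K⁻¹
All reduce to m²·s⁻²·K⁻¹ except (2), which is m²·s⁻².

(2)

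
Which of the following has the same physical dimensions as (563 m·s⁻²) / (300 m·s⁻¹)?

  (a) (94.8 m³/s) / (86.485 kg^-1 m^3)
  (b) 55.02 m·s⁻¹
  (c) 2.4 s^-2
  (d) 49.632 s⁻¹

(d)

Reference: [m·s⁻²] / [m·s⁻¹] = s⁻¹.
Each option:
  (a) [m³·s⁻¹] / [kg⁻¹·m³] = kg·s⁻¹
  (b) m·s⁻¹
  (c) s⁻²
  (d) s⁻¹  ← same
Only (d) matches s⁻¹.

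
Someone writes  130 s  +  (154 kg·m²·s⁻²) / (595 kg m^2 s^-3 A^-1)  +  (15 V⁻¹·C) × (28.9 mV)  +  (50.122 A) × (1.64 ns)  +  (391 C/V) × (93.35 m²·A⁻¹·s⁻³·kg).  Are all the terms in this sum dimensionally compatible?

No

Reduce each to base SI dimensions:
  130 s:  s
  (154 kg·m²·s⁻²) / (595 kg m^2 s^-3 A^-1):  [kg·m²·s⁻²] / [kg·m²·s⁻³·A⁻¹] = s·A
  (15 V⁻¹·C) × (28.9 mV):  [kg⁻¹·m⁻²·s⁴·A²] · [kg·m²·s⁻³·A⁻¹] = s·A
  (50.122 A) × (1.64 ns):  [A] · [s] = s·A
  (391 C/V) × (93.35 m²·A⁻¹·s⁻³·kg):  [kg⁻¹·m⁻²·s⁴·A²] · [kg·m²·s⁻³·A⁻¹] = s·A
The terms do not share a single dimension (s vs s·A).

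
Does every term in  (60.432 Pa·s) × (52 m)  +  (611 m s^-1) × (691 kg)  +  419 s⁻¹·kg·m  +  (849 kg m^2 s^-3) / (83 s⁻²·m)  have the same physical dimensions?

No

Reduce each to base SI dimensions:
  (60.432 Pa·s) × (52 m):  [kg·m⁻¹·s⁻¹] · [m] = kg·s⁻¹
  (611 m s^-1) × (691 kg):  [m·s⁻¹] · [kg] = kg·m·s⁻¹
  419 s⁻¹·kg·m:  kg·m·s⁻¹
  (849 kg m^2 s^-3) / (83 s⁻²·m):  [kg·m²·s⁻³] / [m·s⁻²] = kg·m·s⁻¹
The terms do not share a single dimension (kg·m·s⁻¹ vs kg·s⁻¹).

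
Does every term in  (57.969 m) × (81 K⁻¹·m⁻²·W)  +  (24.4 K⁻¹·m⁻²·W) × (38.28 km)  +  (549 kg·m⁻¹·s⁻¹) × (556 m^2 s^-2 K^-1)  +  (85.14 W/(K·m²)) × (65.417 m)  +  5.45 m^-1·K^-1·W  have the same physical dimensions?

Yes

In SI base units:
  (57.969 m) × (81 K⁻¹·m⁻²·W):  [m] · [kg·s⁻³·K⁻¹] = kg·m·s⁻³·K⁻¹
  (24.4 K⁻¹·m⁻²·W) × (38.28 km):  [kg·s⁻³·K⁻¹] · [m] = kg·m·s⁻³·K⁻¹
  (549 kg·m⁻¹·s⁻¹) × (556 m^2 s^-2 K^-1):  [kg·m⁻¹·s⁻¹] · [m²·s⁻²·K⁻¹] = kg·m·s⁻³·K⁻¹
  (85.14 W/(K·m²)) × (65.417 m):  [kg·s⁻³·K⁻¹] · [m] = kg·m·s⁻³·K⁻¹
  5.45 m^-1·K^-1·W:  W·m⁻¹·K⁻¹ = J·s⁻¹·m⁻¹·K⁻¹ = kg·m·s⁻³·K⁻¹
Every term reduces to kg·m·s⁻³·K⁻¹.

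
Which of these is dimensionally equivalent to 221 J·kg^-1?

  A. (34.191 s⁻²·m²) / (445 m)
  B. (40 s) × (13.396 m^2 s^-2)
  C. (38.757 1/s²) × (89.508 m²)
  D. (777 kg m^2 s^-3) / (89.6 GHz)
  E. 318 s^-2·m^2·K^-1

Reference: J·kg⁻¹ = N·m·kg⁻¹ = m²·s⁻².
Each option:
  A. [m²·s⁻²] / [m] = m·s⁻²
  B. [s] · [m²·s⁻²] = m²·s⁻¹
  C. [s⁻²] · [m²] = m²·s⁻²  ← same
  D. [kg·m²·s⁻³] / [s⁻¹] = kg·m²·s⁻²
  E. m²·s⁻²·K⁻¹
Only C. matches m²·s⁻².

C.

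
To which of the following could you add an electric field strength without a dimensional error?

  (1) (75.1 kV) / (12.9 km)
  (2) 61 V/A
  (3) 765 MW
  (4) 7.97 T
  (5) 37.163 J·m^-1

(1)

Reference: [electric field strength] = kg·m·s⁻³·A⁻¹.
Each option:
  (1) [kg·m²·s⁻³·A⁻¹] / [m] = kg·m·s⁻³·A⁻¹  ← same
  (2) V·A⁻¹ = J·C⁻¹·A⁻¹ = kg·m²·s⁻³·A⁻²
  (3) W = J·s⁻¹ = kg·m²·s⁻³
  (4) T = Wb·m⁻² = kg·s⁻²·A⁻¹
  (5) J·m⁻¹ = N·m·m⁻¹ = kg·m·s⁻²
Only (1) matches kg·m·s⁻³·A⁻¹.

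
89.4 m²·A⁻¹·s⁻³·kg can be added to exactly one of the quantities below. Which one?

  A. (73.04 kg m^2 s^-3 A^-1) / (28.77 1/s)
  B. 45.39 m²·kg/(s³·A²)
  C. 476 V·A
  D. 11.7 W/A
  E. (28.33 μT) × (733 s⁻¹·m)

Reference: kg·m²·s⁻³·A⁻¹.
Each option:
  A. [kg·m²·s⁻³·A⁻¹] / [s⁻¹] = kg·m²·s⁻²·A⁻¹
  B. kg·m²·s⁻³·A⁻²
  C. V·A = J·C⁻¹·A = kg·m²·s⁻³
  D. W·A⁻¹ = J·s⁻¹·A⁻¹ = kg·m²·s⁻³·A⁻¹  ← same
  E. [kg·s⁻²·A⁻¹] · [m·s⁻¹] = kg·m·s⁻³·A⁻¹
Only D. matches kg·m²·s⁻³·A⁻¹.

D.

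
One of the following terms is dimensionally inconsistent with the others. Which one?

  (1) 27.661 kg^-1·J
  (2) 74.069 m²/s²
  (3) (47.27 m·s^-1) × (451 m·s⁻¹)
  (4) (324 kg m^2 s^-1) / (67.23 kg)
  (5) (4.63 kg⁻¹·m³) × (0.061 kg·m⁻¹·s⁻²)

Reduce each to base SI dimensions:
  (1) J·kg⁻¹ = N·m·kg⁻¹ = m²·s⁻²
  (2) m²·s⁻²
  (3) [m·s⁻¹] · [m·s⁻¹] = m²·s⁻²
  (4) [kg·m²·s⁻¹] / [kg] = m²·s⁻¹
  (5) [kg⁻¹·m³] · [kg·m⁻¹·s⁻²] = m²·s⁻²
All reduce to m²·s⁻² except (4), which is m²·s⁻¹.

(4)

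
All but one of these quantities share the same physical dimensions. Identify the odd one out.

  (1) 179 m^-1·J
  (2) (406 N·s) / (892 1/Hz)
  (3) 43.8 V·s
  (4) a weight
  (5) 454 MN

(3)

Expand each in SI base units:
  (1) J·m⁻¹ = N·m·m⁻¹ = kg·m·s⁻²
  (2) [kg·m·s⁻¹] / [s] = kg·m·s⁻²
  (3) V·s = J·C⁻¹·s = kg·m²·s⁻²·A⁻¹
  (4) [weight] = kg·m·s⁻²
  (5) N = kg·m·s⁻²
All reduce to kg·m·s⁻² except (3), which is kg·m²·s⁻²·A⁻¹.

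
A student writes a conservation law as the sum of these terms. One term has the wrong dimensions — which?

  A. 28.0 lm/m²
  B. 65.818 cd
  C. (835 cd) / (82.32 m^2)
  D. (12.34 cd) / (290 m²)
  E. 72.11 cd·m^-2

B.

Dimensions:
  A. lm·m⁻² = cd·m⁻² = m⁻²·cd
  B. cd
  C. [cd] / [m²] = m⁻²·cd
  D. [cd] / [m²] = m⁻²·cd
  E. cd·m⁻² = m⁻²·cd
All reduce to m⁻²·cd except B., which is cd.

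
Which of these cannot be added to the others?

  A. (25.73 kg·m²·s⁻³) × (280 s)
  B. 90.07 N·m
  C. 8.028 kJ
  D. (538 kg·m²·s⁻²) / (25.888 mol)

D.

Reduce each to base SI dimensions:
  A. [kg·m²·s⁻³] · [s] = kg·m²·s⁻²
  B. N·m = kg·m·s⁻²·m = kg·m²·s⁻²
  C. J = N·m = kg·m²·s⁻²
  D. [kg·m²·s⁻²] / [mol] = kg·m²·s⁻²·mol⁻¹
All reduce to kg·m²·s⁻² except D., which is kg·m²·s⁻²·mol⁻¹.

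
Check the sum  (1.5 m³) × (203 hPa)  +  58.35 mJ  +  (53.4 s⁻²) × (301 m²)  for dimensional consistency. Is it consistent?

No

Reduce each to base SI dimensions:
  (1.5 m³) × (203 hPa):  [m³] · [kg·m⁻¹·s⁻²] = kg·m²·s⁻²
  58.35 mJ:  J = N·m = kg·m²·s⁻²
  (53.4 s⁻²) × (301 m²):  [s⁻²] · [m²] = m²·s⁻²
The terms do not share a single dimension (kg·m²·s⁻² vs m²·s⁻²).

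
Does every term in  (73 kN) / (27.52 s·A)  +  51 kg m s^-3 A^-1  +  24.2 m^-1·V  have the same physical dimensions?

In SI base units:
  (73 kN) / (27.52 s·A):  [kg·m·s⁻²] / [s·A] = kg·m·s⁻³·A⁻¹
  51 kg m s^-3 A^-1:  kg·m·s⁻³·A⁻¹
  24.2 m^-1·V:  V·m⁻¹ = J·C⁻¹·m⁻¹ = kg·m·s⁻³·A⁻¹
Every term reduces to kg·m·s⁻³·A⁻¹.

Yes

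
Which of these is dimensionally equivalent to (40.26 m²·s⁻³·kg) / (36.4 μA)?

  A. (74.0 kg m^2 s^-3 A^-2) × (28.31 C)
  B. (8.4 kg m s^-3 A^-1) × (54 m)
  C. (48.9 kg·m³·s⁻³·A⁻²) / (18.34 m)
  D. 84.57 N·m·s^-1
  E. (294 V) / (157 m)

Reference: [kg·m²·s⁻³] / [A] = kg·m²·s⁻³·A⁻¹.
Each option:
  A. [kg·m²·s⁻³·A⁻²] · [s·A] = kg·m²·s⁻²·A⁻¹
  B. [kg·m·s⁻³·A⁻¹] · [m] = kg·m²·s⁻³·A⁻¹  ← same
  C. [kg·m³·s⁻³·A⁻²] / [m] = kg·m²·s⁻³·A⁻²
  D. N·m·s⁻¹ = kg·m·s⁻²·m·s⁻¹ = kg·m²·s⁻³
  E. [kg·m²·s⁻³·A⁻¹] / [m] = kg·m·s⁻³·A⁻¹
Only B. matches kg·m²·s⁻³·A⁻¹.

B.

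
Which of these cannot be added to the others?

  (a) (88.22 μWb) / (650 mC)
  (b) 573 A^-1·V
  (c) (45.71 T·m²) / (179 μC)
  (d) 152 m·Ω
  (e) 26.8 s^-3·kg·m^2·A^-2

Work out the base dimensions of each:
  (a) [kg·m²·s⁻²·A⁻¹] / [s·A] = kg·m²·s⁻³·A⁻²
  (b) V·A⁻¹ = J·C⁻¹·A⁻¹ = kg·m²·s⁻³·A⁻²
  (c) [kg·m²·s⁻²·A⁻¹] / [s·A] = kg·m²·s⁻³·A⁻²
  (d) Ω·m = V·A⁻¹·m = kg·m³·s⁻³·A⁻²
  (e) kg·m²·s⁻³·A⁻²
All reduce to kg·m²·s⁻³·A⁻² except (d), which is kg·m³·s⁻³·A⁻².

(d)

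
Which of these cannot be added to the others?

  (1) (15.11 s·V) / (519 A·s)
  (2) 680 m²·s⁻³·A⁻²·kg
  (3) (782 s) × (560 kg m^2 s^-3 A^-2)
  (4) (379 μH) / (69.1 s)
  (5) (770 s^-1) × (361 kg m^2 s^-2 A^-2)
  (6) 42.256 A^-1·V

(3)

Dimensions:
  (1) [kg·m²·s⁻²·A⁻¹] / [s·A] = kg·m²·s⁻³·A⁻²
  (2) kg·m²·s⁻³·A⁻²
  (3) [s] · [kg·m²·s⁻³·A⁻²] = kg·m²·s⁻²·A⁻²
  (4) [kg·m²·s⁻²·A⁻²] / [s] = kg·m²·s⁻³·A⁻²
  (5) [s⁻¹] · [kg·m²·s⁻²·A⁻²] = kg·m²·s⁻³·A⁻²
  (6) V·A⁻¹ = J·C⁻¹·A⁻¹ = kg·m²·s⁻³·A⁻²
All reduce to kg·m²·s⁻³·A⁻² except (3), which is kg·m²·s⁻²·A⁻².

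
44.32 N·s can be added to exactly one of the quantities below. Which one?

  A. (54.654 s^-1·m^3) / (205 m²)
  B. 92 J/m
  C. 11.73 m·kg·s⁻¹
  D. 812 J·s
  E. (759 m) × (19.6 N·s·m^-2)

Reference: N·s = kg·m·s⁻²·s = kg·m·s⁻¹.
Each option:
  A. [m³·s⁻¹] / [m²] = m·s⁻¹
  B. J·m⁻¹ = N·m·m⁻¹ = kg·m·s⁻²
  C. kg·m·s⁻¹  ← same
  D. J·s = N·m·s = kg·m²·s⁻¹
  E. [m] · [kg·m⁻¹·s⁻¹] = kg·s⁻¹
Only C. matches kg·m·s⁻¹.

C.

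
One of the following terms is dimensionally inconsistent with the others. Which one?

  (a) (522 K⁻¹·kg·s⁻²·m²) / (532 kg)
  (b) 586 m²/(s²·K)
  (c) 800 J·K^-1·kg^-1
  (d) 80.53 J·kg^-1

Reduce each to base SI dimensions:
  (a) [kg·m²·s⁻²·K⁻¹] / [kg] = m²·s⁻²·K⁻¹
  (b) m²·s⁻²·K⁻¹
  (c) J·kg⁻¹·K⁻¹ = N·m·kg⁻¹·K⁻¹ = m²·s⁻²·K⁻¹
  (d) J·kg⁻¹ = N·m·kg⁻¹ = m²·s⁻²
All reduce to m²·s⁻²·K⁻¹ except (d), which is m²·s⁻².

(d)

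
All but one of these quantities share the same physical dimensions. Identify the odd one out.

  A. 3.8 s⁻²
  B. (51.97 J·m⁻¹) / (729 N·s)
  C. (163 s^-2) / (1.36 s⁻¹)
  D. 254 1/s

Expand each in SI base units:
  A. s⁻²
  B. [kg·m·s⁻²] / [kg·m·s⁻¹] = s⁻¹
  C. [s⁻²] / [s⁻¹] = s⁻¹
  D. s⁻¹
All reduce to s⁻¹ except A., which is s⁻².

A.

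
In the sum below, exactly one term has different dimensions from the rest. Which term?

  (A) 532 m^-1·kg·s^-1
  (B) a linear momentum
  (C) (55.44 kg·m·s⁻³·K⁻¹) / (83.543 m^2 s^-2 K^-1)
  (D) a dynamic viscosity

Work out the base dimensions of each:
  (A) kg·m⁻¹·s⁻¹
  (B) [linear momentum] = kg·m·s⁻¹
  (C) [kg·m·s⁻³·K⁻¹] / [m²·s⁻²·K⁻¹] = kg·m⁻¹·s⁻¹
  (D) [dynamic viscosity] = kg·m⁻¹·s⁻¹
All reduce to kg·m⁻¹·s⁻¹ except (B), which is kg·m·s⁻¹.

(B)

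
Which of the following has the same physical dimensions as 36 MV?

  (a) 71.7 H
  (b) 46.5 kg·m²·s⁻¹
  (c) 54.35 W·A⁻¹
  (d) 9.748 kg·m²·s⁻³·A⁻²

Reference: V = J·C⁻¹ = kg·m²·s⁻³·A⁻¹.
Each option:
  (a) H = V·s·A⁻¹ = kg·m²·s⁻²·A⁻²
  (b) kg·m²·s⁻¹
  (c) W·A⁻¹ = J·s⁻¹·A⁻¹ = kg·m²·s⁻³·A⁻¹  ← same
  (d) kg·m²·s⁻³·A⁻²
Only (c) matches kg·m²·s⁻³·A⁻¹.

(c)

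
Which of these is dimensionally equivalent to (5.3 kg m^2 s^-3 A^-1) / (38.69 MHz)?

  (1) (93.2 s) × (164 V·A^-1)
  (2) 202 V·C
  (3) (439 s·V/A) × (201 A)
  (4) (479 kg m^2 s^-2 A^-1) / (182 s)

(3)

Reference: [kg·m²·s⁻³·A⁻¹] / [s⁻¹] = kg·m²·s⁻²·A⁻¹.
Each option:
  (1) [s] · [kg·m²·s⁻³·A⁻²] = kg·m²·s⁻²·A⁻²
  (2) C·V = s·A·J·C⁻¹ = kg·m²·s⁻²
  (3) [kg·m²·s⁻²·A⁻²] · [A] = kg·m²·s⁻²·A⁻¹  ← same
  (4) [kg·m²·s⁻²·A⁻¹] / [s] = kg·m²·s⁻³·A⁻¹
Only (3) matches kg·m²·s⁻²·A⁻¹.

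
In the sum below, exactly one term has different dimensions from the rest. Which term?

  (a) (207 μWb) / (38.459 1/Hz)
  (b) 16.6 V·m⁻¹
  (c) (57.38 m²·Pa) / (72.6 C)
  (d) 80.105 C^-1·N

Dimensions:
  (a) [kg·m²·s⁻²·A⁻¹] / [s] = kg·m²·s⁻³·A⁻¹
  (b) V·m⁻¹ = J·C⁻¹·m⁻¹ = kg·m·s⁻³·A⁻¹
  (c) [kg·m·s⁻²] / [s·A] = kg·m·s⁻³·A⁻¹
  (d) N·C⁻¹ = kg·m·s⁻²·(s·A)⁻¹ = kg·m·s⁻³·A⁻¹
All reduce to kg·m·s⁻³·A⁻¹ except (a), which is kg·m²·s⁻³·A⁻¹.

(a)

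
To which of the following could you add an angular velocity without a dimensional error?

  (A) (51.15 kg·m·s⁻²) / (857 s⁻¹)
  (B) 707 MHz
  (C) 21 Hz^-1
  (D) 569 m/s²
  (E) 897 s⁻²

(B)

Reference: [angular velocity] = s⁻¹.
Each option:
  (A) [kg·m·s⁻²] / [s⁻¹] = kg·m·s⁻¹
  (B) Hz = s⁻¹  ← same
  (C) Hz⁻¹ = (s⁻¹)⁻¹ = s
  (D) m·s⁻²
  (E) s⁻²
Only (B) matches s⁻¹.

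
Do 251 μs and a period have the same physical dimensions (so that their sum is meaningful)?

Reduce each to base SI dimensions:
  251 μs:  s
  a period:  [period] = s
Both are s, so they have the same dimensions and can be added.

Yes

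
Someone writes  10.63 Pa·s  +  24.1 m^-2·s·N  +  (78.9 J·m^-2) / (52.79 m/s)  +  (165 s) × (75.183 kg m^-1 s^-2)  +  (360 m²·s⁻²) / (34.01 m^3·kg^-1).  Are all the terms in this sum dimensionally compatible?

No

Expand each in SI base units:
  10.63 Pa·s:  Pa·s = N·m⁻²·s = kg·m⁻¹·s⁻¹
  24.1 m^-2·s·N:  N·s·m⁻² = kg·m·s⁻²·s·m⁻² = kg·m⁻¹·s⁻¹
  (78.9 J·m^-2) / (52.79 m/s):  [kg·s⁻²] / [m·s⁻¹] = kg·m⁻¹·s⁻¹
  (165 s) × (75.183 kg m^-1 s^-2):  [s] · [kg·m⁻¹·s⁻²] = kg·m⁻¹·s⁻¹
  (360 m²·s⁻²) / (34.01 m^3·kg^-1):  [m²·s⁻²] / [kg⁻¹·m³] = kg·m⁻¹·s⁻²
The terms do not share a single dimension (kg·m⁻¹·s⁻² vs kg·m⁻¹·s⁻¹).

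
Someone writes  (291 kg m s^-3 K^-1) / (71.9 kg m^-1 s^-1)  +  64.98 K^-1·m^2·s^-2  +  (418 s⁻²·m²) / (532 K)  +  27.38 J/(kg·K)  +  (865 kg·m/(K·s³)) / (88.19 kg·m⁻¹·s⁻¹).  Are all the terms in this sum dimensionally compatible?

Yes

In SI base units:
  (291 kg m s^-3 K^-1) / (71.9 kg m^-1 s^-1):  [kg·m·s⁻³·K⁻¹] / [kg·m⁻¹·s⁻¹] = m²·s⁻²·K⁻¹
  64.98 K^-1·m^2·s^-2:  m²·s⁻²·K⁻¹
  (418 s⁻²·m²) / (532 K):  [m²·s⁻²] / [K] = m²·s⁻²·K⁻¹
  27.38 J/(kg·K):  J·kg⁻¹·K⁻¹ = N·m·kg⁻¹·K⁻¹ = m²·s⁻²·K⁻¹
  (865 kg·m/(K·s³)) / (88.19 kg·m⁻¹·s⁻¹):  [kg·m·s⁻³·K⁻¹] / [kg·m⁻¹·s⁻¹] = m²·s⁻²·K⁻¹
Every term reduces to m²·s⁻²·K⁻¹.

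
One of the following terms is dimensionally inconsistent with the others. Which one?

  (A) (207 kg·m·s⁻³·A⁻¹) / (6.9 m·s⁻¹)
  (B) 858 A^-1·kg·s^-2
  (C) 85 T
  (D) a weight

(D)

Reduce each to base SI dimensions:
  (A) [kg·m·s⁻³·A⁻¹] / [m·s⁻¹] = kg·s⁻²·A⁻¹
  (B) kg·s⁻²·A⁻¹
  (C) T = Wb·m⁻² = kg·s⁻²·A⁻¹
  (D) [weight] = kg·m·s⁻²
All reduce to kg·s⁻²·A⁻¹ except (D), which is kg·m·s⁻².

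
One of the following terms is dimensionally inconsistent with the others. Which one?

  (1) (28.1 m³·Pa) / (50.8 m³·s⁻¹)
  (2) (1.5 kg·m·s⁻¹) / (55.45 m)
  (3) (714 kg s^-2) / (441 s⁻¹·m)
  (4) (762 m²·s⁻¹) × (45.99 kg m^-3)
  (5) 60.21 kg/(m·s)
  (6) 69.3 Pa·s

Expand each in SI base units:
  (1) [kg·m²·s⁻²] / [m³·s⁻¹] = kg·m⁻¹·s⁻¹
  (2) [kg·m·s⁻¹] / [m] = kg·s⁻¹
  (3) [kg·s⁻²] / [m·s⁻¹] = kg·m⁻¹·s⁻¹
  (4) [m²·s⁻¹] · [kg·m⁻³] = kg·m⁻¹·s⁻¹
  (5) kg·m⁻¹·s⁻¹
  (6) Pa·s = N·m⁻²·s = kg·m⁻¹·s⁻¹
All reduce to kg·m⁻¹·s⁻¹ except (2), which is kg·s⁻¹.

(2)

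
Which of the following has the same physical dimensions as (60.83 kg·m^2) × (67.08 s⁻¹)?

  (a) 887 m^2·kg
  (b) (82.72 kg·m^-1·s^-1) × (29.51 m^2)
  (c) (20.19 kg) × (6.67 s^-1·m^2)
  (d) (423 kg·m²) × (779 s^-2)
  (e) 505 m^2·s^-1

Reference: [kg·m²] · [s⁻¹] = kg·m²·s⁻¹.
Each option:
  (a) kg·m²
  (b) [kg·m⁻¹·s⁻¹] · [m²] = kg·m·s⁻¹
  (c) [kg] · [m²·s⁻¹] = kg·m²·s⁻¹  ← same
  (d) [kg·m²] · [s⁻²] = kg·m²·s⁻²
  (e) m²·s⁻¹
Only (c) matches kg·m²·s⁻¹.

(c)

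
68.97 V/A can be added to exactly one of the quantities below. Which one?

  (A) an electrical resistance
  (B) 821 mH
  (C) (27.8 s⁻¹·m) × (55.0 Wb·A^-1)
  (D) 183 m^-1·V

(A)

Reference: V·A⁻¹ = J·C⁻¹·A⁻¹ = kg·m²·s⁻³·A⁻².
Each option:
  (A) [electrical resistance] = kg·m²·s⁻³·A⁻²  ← same
  (B) H = V·s·A⁻¹ = kg·m²·s⁻²·A⁻²
  (C) [m·s⁻¹] · [kg·m²·s⁻²·A⁻²] = kg·m³·s⁻³·A⁻²
  (D) V·m⁻¹ = J·C⁻¹·m⁻¹ = kg·m·s⁻³·A⁻¹
Only (A) matches kg·m²·s⁻³·A⁻².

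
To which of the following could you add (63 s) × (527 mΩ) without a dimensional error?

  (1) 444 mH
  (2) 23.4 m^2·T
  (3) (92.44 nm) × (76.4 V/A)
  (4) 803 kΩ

Reference: [s] · [kg·m²·s⁻³·A⁻²] = kg·m²·s⁻²·A⁻².
Each option:
  (1) H = V·s·A⁻¹ = kg·m²·s⁻²·A⁻²  ← same
  (2) T·m² = Wb·m⁻²·m² = kg·m²·s⁻²·A⁻¹
  (3) [m] · [kg·m²·s⁻³·A⁻²] = kg·m³·s⁻³·A⁻²
  (4) Ω = V·A⁻¹ = kg·m²·s⁻³·A⁻²
Only (1) matches kg·m²·s⁻²·A⁻².

(1)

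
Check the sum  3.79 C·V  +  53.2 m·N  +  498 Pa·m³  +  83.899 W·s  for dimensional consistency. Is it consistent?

Yes

Dimensions:
  3.79 C·V:  C·V = s·A·J·C⁻¹ = kg·m²·s⁻²
  53.2 m·N:  N·m = kg·m·s⁻²·m = kg·m²·s⁻²
  498 Pa·m³:  Pa·m³ = N·m⁻²·m³ = kg·m²·s⁻²
  83.899 W·s:  W·s = J·s⁻¹·s = kg·m²·s⁻²
Every term reduces to kg·m²·s⁻².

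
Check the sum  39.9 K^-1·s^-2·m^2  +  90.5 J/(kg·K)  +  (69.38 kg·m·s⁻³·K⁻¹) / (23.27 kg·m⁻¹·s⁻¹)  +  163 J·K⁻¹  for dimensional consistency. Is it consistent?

No

Dimensions:
  39.9 K^-1·s^-2·m^2:  m²·s⁻²·K⁻¹
  90.5 J/(kg·K):  J·kg⁻¹·K⁻¹ = N·m·kg⁻¹·K⁻¹ = m²·s⁻²·K⁻¹
  (69.38 kg·m·s⁻³·K⁻¹) / (23.27 kg·m⁻¹·s⁻¹):  [kg·m·s⁻³·K⁻¹] / [kg·m⁻¹·s⁻¹] = m²·s⁻²·K⁻¹
  163 J·K⁻¹:  J·K⁻¹ = N·m·K⁻¹ = kg·m²·s⁻²·K⁻¹
The terms do not share a single dimension (kg·m²·s⁻²·K⁻¹ vs m²·s⁻²·K⁻¹).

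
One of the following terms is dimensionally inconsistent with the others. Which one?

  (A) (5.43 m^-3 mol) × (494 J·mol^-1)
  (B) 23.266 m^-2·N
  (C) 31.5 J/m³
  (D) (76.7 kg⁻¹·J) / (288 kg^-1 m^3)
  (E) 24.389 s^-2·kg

(E)

Expand each in SI base units:
  (A) [m⁻³·mol] · [kg·m²·s⁻²·mol⁻¹] = kg·m⁻¹·s⁻²
  (B) N·m⁻² = kg·m·s⁻²·m⁻² = kg·m⁻¹·s⁻²
  (C) J·m⁻³ = N·m·m⁻³ = kg·m⁻¹·s⁻²
  (D) [m²·s⁻²] / [kg⁻¹·m³] = kg·m⁻¹·s⁻²
  (E) kg·s⁻²
All reduce to kg·m⁻¹·s⁻² except (E), which is kg·s⁻².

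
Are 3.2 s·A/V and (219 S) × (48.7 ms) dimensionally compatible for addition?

Reduce each to base SI dimensions:
  3.2 s·A/V:  A·s·V⁻¹ = A·s·(J·C⁻¹)⁻¹ = kg⁻¹·m⁻²·s⁴·A²
  (219 S) × (48.7 ms):  [kg⁻¹·m⁻²·s³·A²] · [s] = kg⁻¹·m⁻²·s⁴·A²
Both are kg⁻¹·m⁻²·s⁴·A², so they have the same dimensions and can be added.

Yes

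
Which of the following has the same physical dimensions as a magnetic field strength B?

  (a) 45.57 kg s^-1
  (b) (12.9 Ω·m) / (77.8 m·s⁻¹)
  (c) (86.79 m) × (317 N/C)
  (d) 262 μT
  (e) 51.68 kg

Reference: [magnetic field strength B] = kg·s⁻²·A⁻¹.
Each option:
  (a) kg·s⁻¹
  (b) [kg·m³·s⁻³·A⁻²] / [m·s⁻¹] = kg·m²·s⁻²·A⁻²
  (c) [m] · [kg·m·s⁻³·A⁻¹] = kg·m²·s⁻³·A⁻¹
  (d) T = Wb·m⁻² = kg·s⁻²·A⁻¹  ← same
  (e) kg
Only (d) matches kg·s⁻²·A⁻¹.

(d)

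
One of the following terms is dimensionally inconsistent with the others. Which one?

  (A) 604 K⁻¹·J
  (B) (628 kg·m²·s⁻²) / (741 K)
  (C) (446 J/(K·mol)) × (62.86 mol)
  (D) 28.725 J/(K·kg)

Reduce each to base SI dimensions:
  (A) J·K⁻¹ = N·m·K⁻¹ = kg·m²·s⁻²·K⁻¹
  (B) [kg·m²·s⁻²] / [K] = kg·m²·s⁻²·K⁻¹
  (C) [kg·m²·s⁻²·K⁻¹·mol⁻¹] · [mol] = kg·m²·s⁻²·K⁻¹
  (D) J·kg⁻¹·K⁻¹ = N·m·kg⁻¹·K⁻¹ = m²·s⁻²·K⁻¹
All reduce to kg·m²·s⁻²·K⁻¹ except (D), which is m²·s⁻²·K⁻¹.

(D)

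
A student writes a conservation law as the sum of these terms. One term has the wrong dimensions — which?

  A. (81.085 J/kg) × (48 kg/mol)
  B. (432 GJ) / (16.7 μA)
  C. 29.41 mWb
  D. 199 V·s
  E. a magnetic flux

Reduce each to base SI dimensions:
  A. [m²·s⁻²] · [kg·mol⁻¹] = kg·m²·s⁻²·mol⁻¹
  B. [kg·m²·s⁻²] / [A] = kg·m²·s⁻²·A⁻¹
  C. Wb = V·s = kg·m²·s⁻²·A⁻¹
  D. V·s = J·C⁻¹·s = kg·m²·s⁻²·A⁻¹
  E. [magnetic flux] = kg·m²·s⁻²·A⁻¹
All reduce to kg·m²·s⁻²·A⁻¹ except A., which is kg·m²·s⁻²·mol⁻¹.

A.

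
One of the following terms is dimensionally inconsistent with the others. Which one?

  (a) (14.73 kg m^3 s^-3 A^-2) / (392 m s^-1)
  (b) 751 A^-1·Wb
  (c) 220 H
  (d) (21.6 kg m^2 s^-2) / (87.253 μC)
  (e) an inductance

Dimensions:
  (a) [kg·m³·s⁻³·A⁻²] / [m·s⁻¹] = kg·m²·s⁻²·A⁻²
  (b) Wb·A⁻¹ = V·s·A⁻¹ = kg·m²·s⁻²·A⁻²
  (c) H = V·s·A⁻¹ = kg·m²·s⁻²·A⁻²
  (d) [kg·m²·s⁻²] / [s·A] = kg·m²·s⁻³·A⁻¹
  (e) [inductance] = kg·m²·s⁻²·A⁻²
All reduce to kg·m²·s⁻²·A⁻² except (d), which is kg·m²·s⁻³·A⁻¹.

(d)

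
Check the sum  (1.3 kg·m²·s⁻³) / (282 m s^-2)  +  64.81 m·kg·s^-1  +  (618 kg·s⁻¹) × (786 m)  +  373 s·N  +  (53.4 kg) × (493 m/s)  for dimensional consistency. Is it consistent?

Yes

Expand each in SI base units:
  (1.3 kg·m²·s⁻³) / (282 m s^-2):  [kg·m²·s⁻³] / [m·s⁻²] = kg·m·s⁻¹
  64.81 m·kg·s^-1:  kg·m·s⁻¹
  (618 kg·s⁻¹) × (786 m):  [kg·s⁻¹] · [m] = kg·m·s⁻¹
  373 s·N:  N·s = kg·m·s⁻²·s = kg·m·s⁻¹
  (53.4 kg) × (493 m/s):  [kg] · [m·s⁻¹] = kg·m·s⁻¹
Every term reduces to kg·m·s⁻¹.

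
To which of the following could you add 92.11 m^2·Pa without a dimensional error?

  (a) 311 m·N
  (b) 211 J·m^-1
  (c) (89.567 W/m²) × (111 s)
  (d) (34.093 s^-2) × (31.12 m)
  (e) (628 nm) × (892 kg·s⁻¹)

(b)

Reference: Pa·m² = N·m⁻²·m² = kg·m·s⁻².
Each option:
  (a) N·m = kg·m·s⁻²·m = kg·m²·s⁻²
  (b) J·m⁻¹ = N·m·m⁻¹ = kg·m·s⁻²  ← same
  (c) [kg·s⁻³] · [s] = kg·s⁻²
  (d) [s⁻²] · [m] = m·s⁻²
  (e) [m] · [kg·s⁻¹] = kg·m·s⁻¹
Only (b) matches kg·m·s⁻².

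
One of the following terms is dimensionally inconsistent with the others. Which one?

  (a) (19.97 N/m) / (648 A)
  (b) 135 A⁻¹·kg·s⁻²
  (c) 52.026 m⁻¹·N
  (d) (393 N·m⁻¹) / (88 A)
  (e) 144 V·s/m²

Dimensions:
  (a) [kg·s⁻²] / [A] = kg·s⁻²·A⁻¹
  (b) kg·s⁻²·A⁻¹
  (c) N·m⁻¹ = kg·m·s⁻²·m⁻¹ = kg·s⁻²
  (d) [kg·s⁻²] / [A] = kg·s⁻²·A⁻¹
  (e) V·s·m⁻² = J·C⁻¹·s·m⁻² = kg·s⁻²·A⁻¹
All reduce to kg·s⁻²·A⁻¹ except (c), which is kg·s⁻².

(c)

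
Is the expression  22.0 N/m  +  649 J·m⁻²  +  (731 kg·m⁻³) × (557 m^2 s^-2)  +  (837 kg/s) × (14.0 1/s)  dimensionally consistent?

No

In SI base units:
  22.0 N/m:  N·m⁻¹ = kg·m·s⁻²·m⁻¹ = kg·s⁻²
  649 J·m⁻²:  J·m⁻² = N·m·m⁻² = kg·s⁻²
  (731 kg·m⁻³) × (557 m^2 s^-2):  [kg·m⁻³] · [m²·s⁻²] = kg·m⁻¹·s⁻²
  (837 kg/s) × (14.0 1/s):  [kg·s⁻¹] · [s⁻¹] = kg·s⁻²
The terms do not share a single dimension (kg·m⁻¹·s⁻² vs kg·s⁻²).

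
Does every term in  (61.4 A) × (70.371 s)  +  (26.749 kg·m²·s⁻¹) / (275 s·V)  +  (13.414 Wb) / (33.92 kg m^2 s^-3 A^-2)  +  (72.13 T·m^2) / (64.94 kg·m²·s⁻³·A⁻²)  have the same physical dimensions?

Yes

Dimensions:
  (61.4 A) × (70.371 s):  [A] · [s] = s·A
  (26.749 kg·m²·s⁻¹) / (275 s·V):  [kg·m²·s⁻¹] / [kg·m²·s⁻²·A⁻¹] = s·A
  (13.414 Wb) / (33.92 kg m^2 s^-3 A^-2):  [kg·m²·s⁻²·A⁻¹] / [kg·m²·s⁻³·A⁻²] = s·A
  (72.13 T·m^2) / (64.94 kg·m²·s⁻³·A⁻²):  [kg·m²·s⁻²·A⁻¹] / [kg·m²·s⁻³·A⁻²] = s·A
Every term reduces to s·A.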